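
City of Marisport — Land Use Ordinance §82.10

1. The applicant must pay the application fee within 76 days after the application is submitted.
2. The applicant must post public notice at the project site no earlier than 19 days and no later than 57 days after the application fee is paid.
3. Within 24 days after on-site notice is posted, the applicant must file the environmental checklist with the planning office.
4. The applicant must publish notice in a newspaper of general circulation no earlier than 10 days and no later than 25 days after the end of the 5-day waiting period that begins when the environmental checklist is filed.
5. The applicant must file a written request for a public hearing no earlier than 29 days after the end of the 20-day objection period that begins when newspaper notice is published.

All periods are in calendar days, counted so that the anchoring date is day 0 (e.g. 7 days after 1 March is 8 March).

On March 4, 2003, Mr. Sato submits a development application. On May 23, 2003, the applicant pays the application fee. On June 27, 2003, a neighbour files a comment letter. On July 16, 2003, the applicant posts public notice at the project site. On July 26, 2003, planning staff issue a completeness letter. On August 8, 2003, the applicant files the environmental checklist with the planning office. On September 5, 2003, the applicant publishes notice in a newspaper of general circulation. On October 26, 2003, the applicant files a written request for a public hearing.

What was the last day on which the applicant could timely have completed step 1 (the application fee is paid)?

May 19, 2003

Step 1 runs from March 4, 2003, when the application is submitted. 76 days after March 4, 2003 is May 19, 2003.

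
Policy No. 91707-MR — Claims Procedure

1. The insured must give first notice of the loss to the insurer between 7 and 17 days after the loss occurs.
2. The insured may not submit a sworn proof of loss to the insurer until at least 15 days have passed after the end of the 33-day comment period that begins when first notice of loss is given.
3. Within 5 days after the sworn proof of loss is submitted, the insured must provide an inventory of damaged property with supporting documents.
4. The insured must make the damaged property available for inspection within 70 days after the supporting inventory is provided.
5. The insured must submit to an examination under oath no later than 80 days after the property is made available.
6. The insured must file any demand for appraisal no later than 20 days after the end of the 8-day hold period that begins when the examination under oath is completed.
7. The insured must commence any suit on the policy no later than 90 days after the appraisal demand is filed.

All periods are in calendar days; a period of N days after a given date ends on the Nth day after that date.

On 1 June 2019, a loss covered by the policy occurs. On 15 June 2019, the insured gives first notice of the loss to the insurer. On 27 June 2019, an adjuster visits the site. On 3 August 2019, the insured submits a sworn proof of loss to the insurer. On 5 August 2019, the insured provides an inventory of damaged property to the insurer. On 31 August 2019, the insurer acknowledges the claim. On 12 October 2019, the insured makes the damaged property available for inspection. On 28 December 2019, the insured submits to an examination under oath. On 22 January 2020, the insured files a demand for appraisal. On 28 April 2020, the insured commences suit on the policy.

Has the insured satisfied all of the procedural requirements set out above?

No

Step 1 — 7 and 17 days from 1 June 2019 (when the loss occurs) are 8 June 2019 and 18 June 2019 respectively; done 15 June 2019 — within the window.
Step 2 — must wait 15 days from 18 July 2019 (end of the 33-day comment period, which began when first notice of loss is given on 15 June 2019), so not before 2 August 2019; done 3 August 2019, after the minimum wait.
Step 3 — counting 5 days from 3 August 2019 (when the sworn proof of loss is submitted) gives a deadline of 8 August 2019; 5 August 2019 is within that limit.
Step 4 — counting 70 days from 5 August 2019 (when the supporting inventory is provided) gives a deadline of 14 October 2019; 12 October 2019 is within that limit.
Step 5 — counting 80 days from 12 October 2019 (when the property is made available) gives a deadline of 31 December 2019; completed 28 December 2019, before the deadline.
Step 6 — counting 20 days from 5 January 2020 (end of the 8-day hold period, which began when the examination under oath is completed on 28 December 2019) gives a deadline of 25 January 2020; 22 January 2020 is within that limit.
Step 7 — counting 90 days from 22 January 2020 (when the appraisal demand is filed) gives a deadline of 21 April 2020; done 28 April 2020 — 7 days late.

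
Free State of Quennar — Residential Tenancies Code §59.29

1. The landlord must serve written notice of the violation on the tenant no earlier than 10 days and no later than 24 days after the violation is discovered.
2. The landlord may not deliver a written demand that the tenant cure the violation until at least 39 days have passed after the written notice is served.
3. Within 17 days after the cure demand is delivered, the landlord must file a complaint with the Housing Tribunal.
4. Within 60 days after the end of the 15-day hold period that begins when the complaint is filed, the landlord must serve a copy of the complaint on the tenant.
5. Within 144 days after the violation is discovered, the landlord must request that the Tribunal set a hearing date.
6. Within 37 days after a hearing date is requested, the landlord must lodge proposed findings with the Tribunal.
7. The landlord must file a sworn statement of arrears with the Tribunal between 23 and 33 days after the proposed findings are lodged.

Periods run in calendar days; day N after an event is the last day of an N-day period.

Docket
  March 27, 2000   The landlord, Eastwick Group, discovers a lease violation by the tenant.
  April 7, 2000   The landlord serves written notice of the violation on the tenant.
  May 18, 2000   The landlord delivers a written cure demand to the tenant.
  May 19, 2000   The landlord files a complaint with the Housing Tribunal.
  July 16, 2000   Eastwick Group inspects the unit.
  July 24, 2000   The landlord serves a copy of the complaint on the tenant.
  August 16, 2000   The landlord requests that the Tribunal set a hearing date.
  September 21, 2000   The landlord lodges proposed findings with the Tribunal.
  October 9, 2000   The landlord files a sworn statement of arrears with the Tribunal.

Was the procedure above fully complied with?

No

Step 1 — 10 and 24 days from March 27, 2000 (when the violation is discovered) are April 6, 2000 and April 20, 2000 respectively; done April 7, 2000 — within the window.
Step 2 — must wait 39 days from April 7, 2000 (when the written notice is served), so not before May 16, 2000; May 18, 2000 is on or after that date.
Step 3 — counting 17 days from May 18, 2000 (when the cure demand is delivered) gives a deadline of June 4, 2000; completed May 19, 2000, before the deadline.
Step 4 — counting 60 days from June 3, 2000 (end of the 15-day hold period, which began when the complaint is filed on May 19, 2000) gives a deadline of August 2, 2000; done July 24, 2000 — timely.
Step 5 — counting 144 days from March 27, 2000 (when the violation is discovered) gives a deadline of August 18, 2000; completed August 16, 2000, before the deadline.
Step 6 — counting 37 days from August 16, 2000 (when a hearing date is requested) gives a deadline of September 22, 2000; September 21, 2000 is within that limit.
Step 7 — 23 and 33 days from September 21, 2000 (when the proposed findings are lodged) are October 14, 2000 and October 24, 2000 respectively; done October 9, 2000 — 5 days before the window opened.
Later steps need not be reached.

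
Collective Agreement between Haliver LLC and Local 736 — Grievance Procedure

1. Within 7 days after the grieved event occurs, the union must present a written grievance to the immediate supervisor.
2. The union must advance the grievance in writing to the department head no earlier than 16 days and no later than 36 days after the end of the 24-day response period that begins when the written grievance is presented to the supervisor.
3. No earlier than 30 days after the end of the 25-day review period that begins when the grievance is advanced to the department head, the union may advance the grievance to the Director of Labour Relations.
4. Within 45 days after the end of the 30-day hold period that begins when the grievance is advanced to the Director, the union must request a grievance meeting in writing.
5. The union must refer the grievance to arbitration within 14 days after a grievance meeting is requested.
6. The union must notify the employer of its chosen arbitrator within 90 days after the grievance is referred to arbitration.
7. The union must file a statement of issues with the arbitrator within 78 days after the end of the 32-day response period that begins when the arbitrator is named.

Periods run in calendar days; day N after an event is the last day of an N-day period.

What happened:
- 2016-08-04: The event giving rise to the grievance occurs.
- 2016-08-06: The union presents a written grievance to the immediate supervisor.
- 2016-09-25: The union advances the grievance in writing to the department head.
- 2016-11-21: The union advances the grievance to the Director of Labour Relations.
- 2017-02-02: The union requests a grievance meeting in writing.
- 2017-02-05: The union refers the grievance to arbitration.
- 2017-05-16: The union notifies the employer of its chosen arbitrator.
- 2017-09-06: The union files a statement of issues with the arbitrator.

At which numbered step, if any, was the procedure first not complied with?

Step 1: 7 days after 2016-08-04 (when the grieved event occurs) is 2016-08-11; 2016-08-06 is within that limit.
Step 2: the window is 16–36 days after 2016-08-30 (end of the 24-day response period, which began when the written grievance is presented to the supervisor on 2016-08-06), so 2016-09-15 through 2016-10-05; done 2016-09-25 — within the window.
Step 3: the earliest permitted date is 30 days after 2016-10-20 (end of the 25-day review period, which began when the grievance is advanced to the department head on 2016-09-25), i.e. 2016-11-19; done 2016-11-21 — permitted.
Step 4: 45 days after 2016-12-21 (end of the 30-day hold period, which began when the grievance is advanced to the Director on 2016-11-21) is 2017-02-04; done 2017-02-02 — timely.
Step 5: 14 days after 2017-02-02 (when a grievance meeting is requested) is 2017-02-16; 2017-02-05 is within that limit.
Step 6: 90 days after 2017-02-05 (when the grievance is referred to arbitration) is 2017-05-06; 2017-05-16 misses that deadline by 10 days.

Step 6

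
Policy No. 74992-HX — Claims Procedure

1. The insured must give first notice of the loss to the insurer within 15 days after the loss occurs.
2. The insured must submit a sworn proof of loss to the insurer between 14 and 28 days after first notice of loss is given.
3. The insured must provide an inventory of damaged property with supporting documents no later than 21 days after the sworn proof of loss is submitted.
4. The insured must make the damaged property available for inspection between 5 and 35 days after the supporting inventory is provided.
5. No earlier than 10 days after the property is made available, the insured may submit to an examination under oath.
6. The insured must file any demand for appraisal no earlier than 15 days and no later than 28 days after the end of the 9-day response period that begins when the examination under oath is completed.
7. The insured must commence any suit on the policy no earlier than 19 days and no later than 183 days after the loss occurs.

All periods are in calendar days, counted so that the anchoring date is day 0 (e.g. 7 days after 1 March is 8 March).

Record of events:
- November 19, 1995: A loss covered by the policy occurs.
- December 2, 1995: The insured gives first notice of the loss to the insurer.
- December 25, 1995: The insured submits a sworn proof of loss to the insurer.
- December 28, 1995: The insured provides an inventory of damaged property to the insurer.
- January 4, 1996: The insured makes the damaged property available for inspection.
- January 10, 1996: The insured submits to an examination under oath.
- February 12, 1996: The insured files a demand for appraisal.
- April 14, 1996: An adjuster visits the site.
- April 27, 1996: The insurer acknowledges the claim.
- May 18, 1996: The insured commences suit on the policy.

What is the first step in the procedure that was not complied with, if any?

Step 1: 15 days after November 19, 1995 (when the loss occurs) is December 4, 1995; December 2, 1995 is within that limit.
Step 2: the window is 14–28 days after December 2, 1995 (when first notice of loss is given), so December 16, 1995 through December 30, 1995; December 25, 1995 falls inside that range.
Step 3: 21 days after December 25, 1995 (when the sworn proof of loss is submitted) is January 15, 1996; completed December 28, 1995, before the deadline.
Step 4: the window is 5–35 days after December 28, 1995 (when the supporting inventory is provided), so January 2, 1996 through February 1, 1996; done January 4, 1996 — within the window.
Step 5: the earliest permitted date is 10 days after January 4, 1996 (when the property is made available), i.e. January 14, 1996; done January 10, 1996 — 4 days too early.
No need to go further; step 5 was not satisfied.

Step 5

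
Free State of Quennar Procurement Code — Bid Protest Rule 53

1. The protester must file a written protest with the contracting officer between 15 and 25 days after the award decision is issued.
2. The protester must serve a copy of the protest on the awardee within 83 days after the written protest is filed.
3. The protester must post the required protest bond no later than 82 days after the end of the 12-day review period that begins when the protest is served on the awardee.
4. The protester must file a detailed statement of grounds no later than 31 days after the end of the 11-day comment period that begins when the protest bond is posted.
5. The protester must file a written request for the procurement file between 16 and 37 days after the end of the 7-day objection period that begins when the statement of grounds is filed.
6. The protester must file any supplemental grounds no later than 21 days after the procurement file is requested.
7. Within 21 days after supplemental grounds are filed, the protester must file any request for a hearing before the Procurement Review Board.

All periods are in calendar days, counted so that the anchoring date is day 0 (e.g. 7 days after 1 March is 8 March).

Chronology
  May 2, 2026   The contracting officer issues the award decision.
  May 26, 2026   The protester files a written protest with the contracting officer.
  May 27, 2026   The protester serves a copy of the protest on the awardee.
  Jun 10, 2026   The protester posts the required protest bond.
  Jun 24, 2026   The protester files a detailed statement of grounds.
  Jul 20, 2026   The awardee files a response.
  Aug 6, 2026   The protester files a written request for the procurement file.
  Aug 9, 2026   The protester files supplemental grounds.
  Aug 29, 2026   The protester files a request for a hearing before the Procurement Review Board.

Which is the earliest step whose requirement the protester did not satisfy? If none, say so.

Step 1: the window is 15–25 days after May 2, 2026 (when the award decision is issued), so May 17, 2026 through May 27, 2026; done May 26, 2026 — within the window.
Step 2: 83 days after May 26, 2026 (when the written protest is filed) is Aug 17, 2026; completed May 27, 2026, before the deadline.
Step 3: 82 days after Jun 8, 2026 (end of the 12-day review period, which began when the protest is served on the awardee on May 27, 2026) is Aug 29, 2026; done Jun 10, 2026 — timely.
Step 4: 31 days after Jun 21, 2026 (end of the 11-day comment period, which began when the protest bond is posted on Jun 10, 2026) is Jul 22, 2026; completed Jun 24, 2026, before the deadline.
Step 5: the window is 16–37 days after Jul 1, 2026 (end of the 7-day objection period, which began when the statement of grounds is filed on Jun 24, 2026), so Jul 17, 2026 through Aug 7, 2026; Aug 6, 2026 falls inside that range.
Step 6: 21 days after Aug 6, 2026 (when the procurement file is requested) is Aug 27, 2026; done Aug 9, 2026 — timely.
Step 7: 21 days after Aug 9, 2026 (when supplemental grounds are filed) is Aug 30, 2026; Aug 29, 2026 is within that limit.

None — every step was satisfied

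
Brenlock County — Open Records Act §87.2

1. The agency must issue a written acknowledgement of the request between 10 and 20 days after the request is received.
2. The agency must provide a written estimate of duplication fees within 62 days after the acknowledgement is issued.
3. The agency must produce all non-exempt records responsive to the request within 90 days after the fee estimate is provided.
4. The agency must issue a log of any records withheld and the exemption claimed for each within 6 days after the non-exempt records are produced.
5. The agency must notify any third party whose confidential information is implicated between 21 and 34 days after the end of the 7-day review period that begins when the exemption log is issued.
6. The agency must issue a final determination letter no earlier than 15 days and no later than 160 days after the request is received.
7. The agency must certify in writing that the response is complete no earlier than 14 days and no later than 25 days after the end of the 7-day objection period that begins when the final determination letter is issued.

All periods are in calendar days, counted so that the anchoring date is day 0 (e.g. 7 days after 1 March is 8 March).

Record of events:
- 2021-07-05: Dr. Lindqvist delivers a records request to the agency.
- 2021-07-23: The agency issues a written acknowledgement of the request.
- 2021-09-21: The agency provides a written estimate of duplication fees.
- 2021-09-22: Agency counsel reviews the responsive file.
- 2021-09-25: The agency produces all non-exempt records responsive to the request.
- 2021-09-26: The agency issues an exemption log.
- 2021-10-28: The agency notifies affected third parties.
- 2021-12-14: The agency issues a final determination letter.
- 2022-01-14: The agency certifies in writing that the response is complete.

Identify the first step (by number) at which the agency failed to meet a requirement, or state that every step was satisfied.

Step 1 — 10 and 20 days from 2021-07-05 (when the request is received) are 2021-07-15 and 2021-07-25 respectively; done 2021-07-23, which is between those dates.
Step 2 — counting 62 days from 2021-07-23 (when the acknowledgement is issued) gives a deadline of 2021-09-23; 2021-09-21 is within that limit.
Step 3 — counting 90 days from 2021-09-21 (when the fee estimate is provided) gives a deadline of 2021-12-20; completed 2021-09-25, before the deadline.
Step 4 — counting 6 days from 2021-09-25 (when the non-exempt records are produced) gives a deadline of 2021-10-01; done 2021-09-26 — timely.
Step 5 — 21 and 34 days from 2021-10-03 (end of the 7-day review period, which began when the exemption log is issued on 2021-09-26) are 2021-10-24 and 2021-11-06 respectively; done 2021-10-28, which is between those dates.
Step 6 — 15 and 160 days from 2021-07-05 (when the request is received) are 2021-07-20 and 2021-12-12 respectively; 2021-12-14 is 2 days past the end of the window.
That is the first point of non-compliance.

Step 6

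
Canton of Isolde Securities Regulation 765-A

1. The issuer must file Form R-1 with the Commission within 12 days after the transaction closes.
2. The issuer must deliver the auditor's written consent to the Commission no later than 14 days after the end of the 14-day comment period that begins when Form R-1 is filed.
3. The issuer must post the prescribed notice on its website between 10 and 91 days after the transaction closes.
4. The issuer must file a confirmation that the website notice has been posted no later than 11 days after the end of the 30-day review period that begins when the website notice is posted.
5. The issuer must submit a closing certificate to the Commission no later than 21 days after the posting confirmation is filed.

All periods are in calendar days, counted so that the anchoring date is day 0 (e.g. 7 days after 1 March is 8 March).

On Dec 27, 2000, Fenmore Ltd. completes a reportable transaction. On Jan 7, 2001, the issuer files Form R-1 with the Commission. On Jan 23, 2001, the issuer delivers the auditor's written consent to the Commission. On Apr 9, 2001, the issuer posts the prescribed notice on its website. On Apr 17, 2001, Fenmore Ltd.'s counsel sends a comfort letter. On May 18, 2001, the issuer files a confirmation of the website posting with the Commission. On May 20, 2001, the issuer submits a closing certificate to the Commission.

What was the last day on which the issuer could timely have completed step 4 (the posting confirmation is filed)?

The website notice is posted on Apr 9, 2001; the 30-day review period therefore ends May 9, 2001, and step 4 runs from that date. 11 days after May 9, 2001 is May 20, 2001.

May 20, 2001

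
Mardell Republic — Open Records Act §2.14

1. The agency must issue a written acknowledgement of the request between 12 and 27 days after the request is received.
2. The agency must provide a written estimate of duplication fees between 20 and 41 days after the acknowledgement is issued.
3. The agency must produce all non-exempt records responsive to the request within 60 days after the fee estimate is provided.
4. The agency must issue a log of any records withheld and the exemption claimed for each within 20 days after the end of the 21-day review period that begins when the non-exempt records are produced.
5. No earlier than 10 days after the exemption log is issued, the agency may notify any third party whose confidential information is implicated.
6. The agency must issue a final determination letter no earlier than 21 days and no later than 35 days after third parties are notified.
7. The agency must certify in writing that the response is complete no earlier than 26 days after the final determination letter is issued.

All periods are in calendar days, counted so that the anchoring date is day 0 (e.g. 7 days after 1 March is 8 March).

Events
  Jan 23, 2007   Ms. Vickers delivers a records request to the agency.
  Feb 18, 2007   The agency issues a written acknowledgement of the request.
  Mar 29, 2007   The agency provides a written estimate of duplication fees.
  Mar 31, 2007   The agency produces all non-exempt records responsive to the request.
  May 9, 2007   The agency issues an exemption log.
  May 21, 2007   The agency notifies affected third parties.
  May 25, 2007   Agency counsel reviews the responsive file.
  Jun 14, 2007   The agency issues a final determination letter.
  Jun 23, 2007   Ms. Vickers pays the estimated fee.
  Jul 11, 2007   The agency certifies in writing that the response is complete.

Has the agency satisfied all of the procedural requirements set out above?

Yes

Step 1 — 12 and 27 days from Jan 23, 2007 (when the request is received) are Feb 4, 2007 and Feb 19, 2007 respectively; Feb 18, 2007 falls inside that range.
Step 2 — 20 and 41 days from Feb 18, 2007 (when the acknowledgement is issued) are Mar 10, 2007 and Mar 31, 2007 respectively; done Mar 29, 2007, which is between those dates.
Step 3 — counting 60 days from Mar 29, 2007 (when the fee estimate is provided) gives a deadline of May 28, 2007; Mar 31, 2007 is within that limit.
Step 4 — counting 20 days from Apr 21, 2007 (end of the 21-day review period, which began when the non-exempt records are produced on Mar 31, 2007) gives a deadline of May 11, 2007; completed May 9, 2007, before the deadline.
Step 5 — must wait 10 days from May 9, 2007 (when the exemption log is issued), so not before May 19, 2007; done May 21, 2007 — permitted.
Step 6 — 21 and 35 days from May 21, 2007 (when third parties are notified) are Jun 11, 2007 and Jun 25, 2007 respectively; done Jun 14, 2007 — within the window.
Step 7 — must wait 26 days from Jun 14, 2007 (when the final determination letter is issued), so not before Jul 10, 2007; done Jul 11, 2007, after the minimum wait.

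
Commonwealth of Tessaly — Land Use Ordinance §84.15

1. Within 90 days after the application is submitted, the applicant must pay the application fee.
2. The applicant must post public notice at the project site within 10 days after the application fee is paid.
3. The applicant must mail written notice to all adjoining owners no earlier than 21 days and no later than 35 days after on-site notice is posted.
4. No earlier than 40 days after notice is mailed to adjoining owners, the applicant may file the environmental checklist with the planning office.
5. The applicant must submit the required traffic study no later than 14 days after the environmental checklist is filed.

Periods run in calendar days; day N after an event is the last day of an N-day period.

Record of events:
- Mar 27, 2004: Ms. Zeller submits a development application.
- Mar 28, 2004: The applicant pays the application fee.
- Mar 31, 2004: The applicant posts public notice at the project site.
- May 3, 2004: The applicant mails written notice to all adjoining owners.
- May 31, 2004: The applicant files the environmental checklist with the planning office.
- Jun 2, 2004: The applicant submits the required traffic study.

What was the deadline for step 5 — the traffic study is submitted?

Jun 14, 2004

Step 5 runs from May 31, 2004, when the environmental checklist is filed. 14 days after May 31, 2004 is Jun 14, 2004.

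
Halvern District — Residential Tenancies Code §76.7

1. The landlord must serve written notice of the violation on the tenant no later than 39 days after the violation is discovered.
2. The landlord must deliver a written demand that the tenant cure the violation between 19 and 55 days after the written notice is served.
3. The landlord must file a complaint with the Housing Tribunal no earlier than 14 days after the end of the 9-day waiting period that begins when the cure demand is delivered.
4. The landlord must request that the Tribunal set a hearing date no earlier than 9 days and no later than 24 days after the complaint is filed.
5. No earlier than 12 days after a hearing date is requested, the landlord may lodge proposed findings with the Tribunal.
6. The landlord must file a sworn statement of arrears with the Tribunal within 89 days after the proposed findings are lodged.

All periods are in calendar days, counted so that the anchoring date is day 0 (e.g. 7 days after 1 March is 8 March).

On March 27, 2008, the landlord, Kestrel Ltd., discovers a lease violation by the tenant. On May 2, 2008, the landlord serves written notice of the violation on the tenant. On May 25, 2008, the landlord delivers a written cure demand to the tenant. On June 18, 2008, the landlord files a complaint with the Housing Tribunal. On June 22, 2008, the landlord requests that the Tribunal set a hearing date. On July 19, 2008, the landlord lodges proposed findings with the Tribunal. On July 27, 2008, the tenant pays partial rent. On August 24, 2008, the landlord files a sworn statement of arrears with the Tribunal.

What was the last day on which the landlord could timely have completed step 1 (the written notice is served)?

May 5, 2008

Step 1 runs from March 27, 2008, when the violation is discovered. 39 days after March 27, 2008 is May 5, 2008.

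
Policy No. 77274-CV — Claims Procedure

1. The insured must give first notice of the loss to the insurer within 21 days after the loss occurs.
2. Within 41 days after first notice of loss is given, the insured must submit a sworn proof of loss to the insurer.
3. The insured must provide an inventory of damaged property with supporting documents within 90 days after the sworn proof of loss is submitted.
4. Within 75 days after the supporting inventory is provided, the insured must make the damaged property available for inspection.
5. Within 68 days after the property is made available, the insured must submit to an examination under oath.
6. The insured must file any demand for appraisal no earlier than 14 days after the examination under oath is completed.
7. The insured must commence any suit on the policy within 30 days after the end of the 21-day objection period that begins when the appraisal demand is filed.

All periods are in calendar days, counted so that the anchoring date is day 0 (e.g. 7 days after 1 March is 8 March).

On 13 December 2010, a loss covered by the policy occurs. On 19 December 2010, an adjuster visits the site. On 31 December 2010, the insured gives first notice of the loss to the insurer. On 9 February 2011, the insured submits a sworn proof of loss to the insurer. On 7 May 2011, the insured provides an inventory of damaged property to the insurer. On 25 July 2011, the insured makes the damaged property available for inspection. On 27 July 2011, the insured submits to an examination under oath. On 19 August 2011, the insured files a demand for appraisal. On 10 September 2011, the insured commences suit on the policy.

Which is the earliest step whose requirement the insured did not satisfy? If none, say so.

Step 4

Step 1 — counting 21 days from 13 December 2010 (when the loss occurs) gives a deadline of 3 January 2011; completed 31 December 2010, before the deadline.
Step 2 — counting 41 days from 31 December 2010 (when first notice of loss is given) gives a deadline of 10 February 2011; 9 February 2011 is within that limit.
Step 3 — counting 90 days from 9 February 2011 (when the sworn proof of loss is submitted) gives a deadline of 10 May 2011; done 7 May 2011 — timely.
Step 4 — counting 75 days from 7 May 2011 (when the supporting inventory is provided) gives a deadline of 21 July 2011; not done until 25 July 2011, 4 days after the deadline.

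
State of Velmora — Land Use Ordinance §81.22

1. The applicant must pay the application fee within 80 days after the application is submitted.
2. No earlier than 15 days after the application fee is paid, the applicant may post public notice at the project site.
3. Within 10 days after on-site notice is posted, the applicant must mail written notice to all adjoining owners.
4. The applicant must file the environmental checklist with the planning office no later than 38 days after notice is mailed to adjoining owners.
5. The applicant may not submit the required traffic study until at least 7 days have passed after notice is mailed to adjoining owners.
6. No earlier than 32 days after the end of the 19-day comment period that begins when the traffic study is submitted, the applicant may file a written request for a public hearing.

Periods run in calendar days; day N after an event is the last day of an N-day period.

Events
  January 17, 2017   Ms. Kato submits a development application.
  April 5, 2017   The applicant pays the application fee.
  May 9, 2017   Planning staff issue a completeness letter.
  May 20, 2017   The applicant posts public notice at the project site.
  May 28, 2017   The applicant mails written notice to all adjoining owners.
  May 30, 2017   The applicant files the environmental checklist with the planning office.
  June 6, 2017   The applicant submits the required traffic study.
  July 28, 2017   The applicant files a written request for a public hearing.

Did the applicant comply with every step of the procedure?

(1) due by January 17, 2017 + 80 days = April 7, 2017; completed April 5, 2017, before the deadline.
(2) permitted from April 5, 2017 + 15 days = April 20, 2017 onward; done May 20, 2017, after the minimum wait.
(3) due by May 20, 2017 + 10 days = May 30, 2017; May 28, 2017 is within that limit.
(4) due by May 28, 2017 + 38 days = July 5, 2017; done May 30, 2017 — timely.
(5) permitted from May 28, 2017 + 7 days = June 4, 2017 onward; June 6, 2017 is on or after that date.
(6) permitted from June 25, 2017 + 32 days = July 27, 2017 onward; July 28, 2017 is on or after that date.

Yes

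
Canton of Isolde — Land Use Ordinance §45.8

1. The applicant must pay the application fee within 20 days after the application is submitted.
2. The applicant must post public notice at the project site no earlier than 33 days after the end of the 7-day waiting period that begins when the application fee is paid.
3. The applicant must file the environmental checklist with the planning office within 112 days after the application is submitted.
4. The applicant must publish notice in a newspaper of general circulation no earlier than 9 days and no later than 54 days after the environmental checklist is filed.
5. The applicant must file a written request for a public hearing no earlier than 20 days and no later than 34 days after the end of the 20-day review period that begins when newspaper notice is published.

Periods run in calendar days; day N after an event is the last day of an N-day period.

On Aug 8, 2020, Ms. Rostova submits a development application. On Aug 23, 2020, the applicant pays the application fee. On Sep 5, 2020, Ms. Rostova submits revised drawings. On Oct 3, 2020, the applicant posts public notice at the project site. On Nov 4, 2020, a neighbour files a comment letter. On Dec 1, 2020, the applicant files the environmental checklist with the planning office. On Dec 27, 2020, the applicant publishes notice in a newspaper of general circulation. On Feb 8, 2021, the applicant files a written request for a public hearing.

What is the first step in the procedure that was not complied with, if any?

Step 1 — counting 20 days from Aug 8, 2020 (when the application is submitted) gives a deadline of Aug 28, 2020; done Aug 23, 2020 — timely.
Step 2 — must wait 33 days from Aug 30, 2020 (end of the 7-day waiting period, which began when the application fee is paid on Aug 23, 2020), so not before Oct 2, 2020; Oct 3, 2020 is on or after that date.
Step 3 — counting 112 days from Aug 8, 2020 (when the application is submitted) gives a deadline of Nov 28, 2020; Dec 1, 2020 misses that deadline by 3 days.

Step 3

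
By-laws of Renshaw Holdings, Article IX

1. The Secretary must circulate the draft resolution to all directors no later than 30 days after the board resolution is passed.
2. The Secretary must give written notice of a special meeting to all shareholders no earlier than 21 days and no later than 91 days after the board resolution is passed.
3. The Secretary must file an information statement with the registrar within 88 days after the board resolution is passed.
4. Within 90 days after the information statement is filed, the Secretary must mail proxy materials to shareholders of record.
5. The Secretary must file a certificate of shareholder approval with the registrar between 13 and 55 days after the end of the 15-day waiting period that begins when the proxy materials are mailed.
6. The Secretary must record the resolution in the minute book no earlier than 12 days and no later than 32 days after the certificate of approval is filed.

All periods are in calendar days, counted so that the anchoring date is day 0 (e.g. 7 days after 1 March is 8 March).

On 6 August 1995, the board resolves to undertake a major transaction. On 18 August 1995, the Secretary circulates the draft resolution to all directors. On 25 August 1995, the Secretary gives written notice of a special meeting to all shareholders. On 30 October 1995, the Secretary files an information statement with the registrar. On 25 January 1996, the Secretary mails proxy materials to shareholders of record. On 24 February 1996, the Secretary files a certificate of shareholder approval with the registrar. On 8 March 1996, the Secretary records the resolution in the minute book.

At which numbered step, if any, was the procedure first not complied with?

Step 2

(1) due by 6 August 1995 + 30 days = 5 September 1995; 18 August 1995 is within that limit.
(2) the permitted window runs from 6 August 1995 + 21 = 27 August 1995 to 6 August 1995 + 91 = 5 November 1995; 25 August 1995 is 2 days too early.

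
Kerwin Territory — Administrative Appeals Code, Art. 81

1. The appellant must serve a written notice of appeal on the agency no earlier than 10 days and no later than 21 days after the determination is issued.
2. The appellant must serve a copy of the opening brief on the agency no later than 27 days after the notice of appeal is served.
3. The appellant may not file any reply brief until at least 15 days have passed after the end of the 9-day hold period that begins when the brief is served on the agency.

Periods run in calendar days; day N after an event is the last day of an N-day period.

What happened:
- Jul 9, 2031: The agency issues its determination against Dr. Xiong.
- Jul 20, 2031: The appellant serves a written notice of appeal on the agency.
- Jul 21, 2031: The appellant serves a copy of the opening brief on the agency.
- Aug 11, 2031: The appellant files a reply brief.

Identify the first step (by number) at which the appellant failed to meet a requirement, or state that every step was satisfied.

Step 1 — 10 and 21 days from Jul 9, 2031 (when the determination is issued) are Jul 19, 2031 and Jul 30, 2031 respectively; done Jul 20, 2031 — within the window.
Step 2 — counting 27 days from Jul 20, 2031 (when the notice of appeal is served) gives a deadline of Aug 16, 2031; completed Jul 21, 2031, before the deadline.
Step 3 — must wait 15 days from Jul 30, 2031 (end of the 9-day hold period, which began when the brief is served on the agency on Jul 21, 2031), so not before Aug 14, 2031; done Aug 11, 2031 — 3 days too early.
That is the first point of non-compliance.

Step 3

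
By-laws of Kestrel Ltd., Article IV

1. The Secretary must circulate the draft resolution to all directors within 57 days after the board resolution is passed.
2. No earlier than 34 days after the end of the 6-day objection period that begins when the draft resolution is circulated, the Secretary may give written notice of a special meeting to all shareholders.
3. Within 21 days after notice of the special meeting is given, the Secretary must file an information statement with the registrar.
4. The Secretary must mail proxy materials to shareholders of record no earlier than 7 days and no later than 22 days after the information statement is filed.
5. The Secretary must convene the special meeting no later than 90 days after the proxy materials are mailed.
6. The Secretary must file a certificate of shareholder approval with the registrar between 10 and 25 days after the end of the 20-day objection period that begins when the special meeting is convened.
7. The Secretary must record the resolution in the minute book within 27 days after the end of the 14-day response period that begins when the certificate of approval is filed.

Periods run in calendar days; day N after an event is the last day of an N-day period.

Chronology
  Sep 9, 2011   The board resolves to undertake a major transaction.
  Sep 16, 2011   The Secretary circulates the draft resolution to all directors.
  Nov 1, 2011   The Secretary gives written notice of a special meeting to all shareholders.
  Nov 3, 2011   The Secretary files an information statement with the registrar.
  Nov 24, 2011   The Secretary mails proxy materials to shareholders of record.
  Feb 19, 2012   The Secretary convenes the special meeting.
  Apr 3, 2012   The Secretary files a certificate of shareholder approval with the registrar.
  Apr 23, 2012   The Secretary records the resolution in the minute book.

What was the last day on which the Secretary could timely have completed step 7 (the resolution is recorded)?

May 14, 2012

The certificate of approval is filed on Apr 3, 2012; the 14-day response period therefore ends Apr 17, 2012, and step 7 runs from that date. 27 days after Apr 17, 2012 is May 14, 2012.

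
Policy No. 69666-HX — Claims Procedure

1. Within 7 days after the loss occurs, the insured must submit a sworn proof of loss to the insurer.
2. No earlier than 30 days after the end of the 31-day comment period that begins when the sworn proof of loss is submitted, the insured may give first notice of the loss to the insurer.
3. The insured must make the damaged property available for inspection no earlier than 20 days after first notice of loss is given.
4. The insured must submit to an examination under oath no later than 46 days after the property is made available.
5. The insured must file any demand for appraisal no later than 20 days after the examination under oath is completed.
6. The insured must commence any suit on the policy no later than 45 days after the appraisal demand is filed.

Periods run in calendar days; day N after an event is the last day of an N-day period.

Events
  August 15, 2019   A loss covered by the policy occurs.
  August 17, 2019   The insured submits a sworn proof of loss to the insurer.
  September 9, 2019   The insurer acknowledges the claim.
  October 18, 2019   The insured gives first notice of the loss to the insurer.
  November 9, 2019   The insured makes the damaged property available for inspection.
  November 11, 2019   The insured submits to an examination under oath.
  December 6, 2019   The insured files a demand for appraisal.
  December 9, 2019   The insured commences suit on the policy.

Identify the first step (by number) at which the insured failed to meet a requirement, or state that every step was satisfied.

Step 5

Step 1: 7 days after August 15, 2019 (when the loss occurs) is August 22, 2019; August 17, 2019 is within that limit.
Step 2: the earliest permitted date is 30 days after September 17, 2019 (end of the 31-day comment period, which began when the sworn proof of loss is submitted on August 17, 2019), i.e. October 17, 2019; done October 18, 2019 — permitted.
Step 3: the earliest permitted date is 20 days after October 18, 2019 (when first notice of loss is given), i.e. November 7, 2019; done November 9, 2019, after the minimum wait.
Step 4: 46 days after November 9, 2019 (when the property is made available) is December 25, 2019; completed November 11, 2019, before the deadline.
Step 5: 20 days after November 11, 2019 (when the examination under oath is completed) is December 1, 2019; December 6, 2019 misses that deadline by 5 days.
The analysis stops there.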